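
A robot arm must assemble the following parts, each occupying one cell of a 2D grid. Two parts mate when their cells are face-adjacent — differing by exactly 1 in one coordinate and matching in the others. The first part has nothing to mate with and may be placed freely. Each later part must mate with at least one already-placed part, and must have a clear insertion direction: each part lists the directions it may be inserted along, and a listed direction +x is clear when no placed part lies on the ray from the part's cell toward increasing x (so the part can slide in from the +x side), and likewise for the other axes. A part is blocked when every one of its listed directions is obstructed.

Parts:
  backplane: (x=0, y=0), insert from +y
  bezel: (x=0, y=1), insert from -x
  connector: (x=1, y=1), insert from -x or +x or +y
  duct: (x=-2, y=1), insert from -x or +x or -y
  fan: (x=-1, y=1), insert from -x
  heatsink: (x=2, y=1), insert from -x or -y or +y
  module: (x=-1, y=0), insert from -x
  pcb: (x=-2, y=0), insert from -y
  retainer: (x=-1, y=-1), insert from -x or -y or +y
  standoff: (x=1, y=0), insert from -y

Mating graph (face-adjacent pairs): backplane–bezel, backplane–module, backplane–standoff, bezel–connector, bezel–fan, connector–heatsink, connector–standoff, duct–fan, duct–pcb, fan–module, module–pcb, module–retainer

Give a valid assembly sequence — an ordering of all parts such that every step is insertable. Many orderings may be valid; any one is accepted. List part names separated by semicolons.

1. module@(-1, 0) [-x clear] — {module}
2. retainer@(-1, -1) [-x clear] — {module, retainer}
3. pcb@(-2, 0) [-y clear] — {module, pcb, retainer}
4. backplane@(0, 0) [+y clear] — {backplane, module, pcb, retainer}
5. standoff@(1, 0) [-y clear] — {backplane, module, pcb, retainer, standoff}
6. bezel@(0, 1) [-x clear] — {backplane, bezel, module, pcb, retainer, standoff}
7. fan@(-1, 1) [-x clear] — {backplane, bezel, fan, module, pcb, retainer, standoff}
8. duct@(-2, 1) [-x clear] — {backplane, bezel, duct, fan, module, pcb, retainer, standoff}
9. connector@(1, 1) [+x clear] — {backplane, bezel, connector, duct, fan, module, pcb, retainer, standoff}
10. heatsink@(2, 1) [-y clear] — {backplane, bezel, connector, duct, fan, heatsink, module, pcb, retainer, standoff}

module; retainer; pcb; backplane; standoff; bezel; fan; duct; connector; heatsink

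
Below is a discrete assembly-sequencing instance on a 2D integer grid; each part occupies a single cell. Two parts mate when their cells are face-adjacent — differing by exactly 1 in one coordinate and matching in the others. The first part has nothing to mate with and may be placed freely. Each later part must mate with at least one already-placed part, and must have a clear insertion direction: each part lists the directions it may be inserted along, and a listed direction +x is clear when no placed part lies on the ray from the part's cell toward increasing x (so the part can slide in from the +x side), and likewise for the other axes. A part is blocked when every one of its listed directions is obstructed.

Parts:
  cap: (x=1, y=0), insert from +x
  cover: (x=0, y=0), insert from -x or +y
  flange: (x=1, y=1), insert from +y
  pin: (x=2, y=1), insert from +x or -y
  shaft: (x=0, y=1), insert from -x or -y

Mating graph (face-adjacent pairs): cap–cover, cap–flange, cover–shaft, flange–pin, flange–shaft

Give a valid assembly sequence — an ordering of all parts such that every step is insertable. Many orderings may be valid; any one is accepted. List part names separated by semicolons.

1. cap@(1, 0) [+x clear] — {cap}
2. flange@(1, 1) [+y clear] — {cap, flange}
3. shaft@(0, 1) [-x clear] — {cap, flange, shaft}
4. cover@(0, 0) [-x clear] — {cap, cover, flange, shaft}
5. pin@(2, 1) [+x clear] — {cap, cover, flange, pin, shaft}

cap; flange; shaft; cover; pin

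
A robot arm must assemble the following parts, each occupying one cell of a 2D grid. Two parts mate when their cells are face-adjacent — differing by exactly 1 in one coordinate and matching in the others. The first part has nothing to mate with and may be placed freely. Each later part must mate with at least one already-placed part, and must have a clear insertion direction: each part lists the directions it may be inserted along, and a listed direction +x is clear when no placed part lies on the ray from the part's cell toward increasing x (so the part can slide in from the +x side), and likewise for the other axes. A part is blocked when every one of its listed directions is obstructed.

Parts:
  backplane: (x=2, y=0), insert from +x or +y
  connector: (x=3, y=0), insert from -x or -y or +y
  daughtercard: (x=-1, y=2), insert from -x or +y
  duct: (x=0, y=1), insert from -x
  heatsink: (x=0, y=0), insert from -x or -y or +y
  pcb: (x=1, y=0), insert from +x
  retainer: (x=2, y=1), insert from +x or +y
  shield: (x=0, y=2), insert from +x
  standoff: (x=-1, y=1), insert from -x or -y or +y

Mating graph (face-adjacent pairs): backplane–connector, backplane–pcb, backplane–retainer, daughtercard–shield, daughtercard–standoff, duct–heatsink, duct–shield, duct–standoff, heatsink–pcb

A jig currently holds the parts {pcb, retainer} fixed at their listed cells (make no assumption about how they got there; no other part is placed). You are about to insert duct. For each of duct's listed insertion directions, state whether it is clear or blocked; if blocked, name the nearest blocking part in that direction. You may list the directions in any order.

-x: clear

-x: ray from duct(0, 1) has no placed part ⇒ clear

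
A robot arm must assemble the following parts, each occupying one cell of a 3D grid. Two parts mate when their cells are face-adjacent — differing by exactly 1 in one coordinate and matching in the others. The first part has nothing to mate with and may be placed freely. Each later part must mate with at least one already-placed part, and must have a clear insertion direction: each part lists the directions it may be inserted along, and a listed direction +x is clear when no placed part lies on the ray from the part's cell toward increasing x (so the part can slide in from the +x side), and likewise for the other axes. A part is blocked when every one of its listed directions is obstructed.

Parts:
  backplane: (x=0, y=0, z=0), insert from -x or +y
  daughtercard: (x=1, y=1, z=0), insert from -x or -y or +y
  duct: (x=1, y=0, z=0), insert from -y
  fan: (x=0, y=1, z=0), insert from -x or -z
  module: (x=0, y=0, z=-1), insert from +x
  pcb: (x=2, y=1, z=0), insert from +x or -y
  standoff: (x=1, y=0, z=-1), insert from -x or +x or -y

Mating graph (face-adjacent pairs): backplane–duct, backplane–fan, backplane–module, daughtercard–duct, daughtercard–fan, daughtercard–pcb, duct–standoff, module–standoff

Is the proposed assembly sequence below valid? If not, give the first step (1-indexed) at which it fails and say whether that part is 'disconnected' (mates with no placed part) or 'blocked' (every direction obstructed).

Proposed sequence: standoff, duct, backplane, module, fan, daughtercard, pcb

1. standoff@(1, 0, -1) [-x clear] — {standoff}
2. duct@(1, 0, 0) [-y clear] — {duct, standoff}
3. backplane@(0, 0, 0) [-x clear] — {backplane, duct, standoff}
4. module@(0, 0, -1) — +x all obstructed ⇒ blocked

Invalid at step 4 (blocked)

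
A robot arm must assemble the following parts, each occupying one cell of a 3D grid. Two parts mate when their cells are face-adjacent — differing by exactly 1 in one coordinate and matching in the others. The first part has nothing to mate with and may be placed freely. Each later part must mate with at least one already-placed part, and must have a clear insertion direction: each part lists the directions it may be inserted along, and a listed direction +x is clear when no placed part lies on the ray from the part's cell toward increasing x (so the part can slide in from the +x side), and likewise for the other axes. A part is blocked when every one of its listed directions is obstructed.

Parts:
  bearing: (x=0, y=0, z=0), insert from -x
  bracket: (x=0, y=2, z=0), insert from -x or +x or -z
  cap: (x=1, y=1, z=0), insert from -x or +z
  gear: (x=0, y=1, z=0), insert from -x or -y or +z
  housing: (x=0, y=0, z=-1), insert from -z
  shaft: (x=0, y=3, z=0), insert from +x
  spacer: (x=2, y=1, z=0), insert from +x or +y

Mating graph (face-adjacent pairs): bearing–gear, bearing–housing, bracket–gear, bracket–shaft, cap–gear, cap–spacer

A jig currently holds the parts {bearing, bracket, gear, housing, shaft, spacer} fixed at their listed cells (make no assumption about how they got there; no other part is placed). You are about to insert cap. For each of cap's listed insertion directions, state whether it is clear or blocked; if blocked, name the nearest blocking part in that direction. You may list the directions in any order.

-x: nearest on ray is gear@(0, 1, 0) ⇒ blocked
+z: ray from cap(1, 1, 0) has no placed part ⇒ clear

+z: clear; -x: blocked by gear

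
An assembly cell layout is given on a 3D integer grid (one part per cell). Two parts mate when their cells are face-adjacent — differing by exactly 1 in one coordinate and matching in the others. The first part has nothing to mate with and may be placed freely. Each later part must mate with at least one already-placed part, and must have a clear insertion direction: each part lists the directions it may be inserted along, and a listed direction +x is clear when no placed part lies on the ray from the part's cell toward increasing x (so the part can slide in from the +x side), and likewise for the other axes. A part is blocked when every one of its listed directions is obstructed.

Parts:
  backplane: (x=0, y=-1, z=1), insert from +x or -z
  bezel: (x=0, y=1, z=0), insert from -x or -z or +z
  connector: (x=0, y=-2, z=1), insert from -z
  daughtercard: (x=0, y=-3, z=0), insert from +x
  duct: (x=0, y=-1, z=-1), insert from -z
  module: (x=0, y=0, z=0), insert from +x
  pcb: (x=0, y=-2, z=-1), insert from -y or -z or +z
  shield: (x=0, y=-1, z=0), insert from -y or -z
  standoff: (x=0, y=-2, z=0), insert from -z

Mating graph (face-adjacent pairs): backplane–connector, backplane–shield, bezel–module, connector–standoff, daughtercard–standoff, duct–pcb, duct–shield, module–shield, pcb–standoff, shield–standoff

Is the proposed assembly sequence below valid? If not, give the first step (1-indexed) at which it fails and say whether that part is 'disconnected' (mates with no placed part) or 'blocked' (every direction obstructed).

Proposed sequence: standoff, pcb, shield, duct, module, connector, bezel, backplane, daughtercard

1. standoff@(0, -2, 0) [-z clear] — {standoff}
2. pcb@(0, -2, -1) [-y clear] — {pcb, standoff}
3. shield@(0, -1, 0) [-z clear] — {pcb, shield, standoff}
4. duct@(0, -1, -1) [-z clear] — {duct, pcb, shield, standoff}
5. module@(0, 0, 0) [+x clear] — {duct, module, pcb, shield, standoff}
6. connector@(0, -2, 1) — -z all obstructed ⇒ blocked

Invalid at step 6 (blocked)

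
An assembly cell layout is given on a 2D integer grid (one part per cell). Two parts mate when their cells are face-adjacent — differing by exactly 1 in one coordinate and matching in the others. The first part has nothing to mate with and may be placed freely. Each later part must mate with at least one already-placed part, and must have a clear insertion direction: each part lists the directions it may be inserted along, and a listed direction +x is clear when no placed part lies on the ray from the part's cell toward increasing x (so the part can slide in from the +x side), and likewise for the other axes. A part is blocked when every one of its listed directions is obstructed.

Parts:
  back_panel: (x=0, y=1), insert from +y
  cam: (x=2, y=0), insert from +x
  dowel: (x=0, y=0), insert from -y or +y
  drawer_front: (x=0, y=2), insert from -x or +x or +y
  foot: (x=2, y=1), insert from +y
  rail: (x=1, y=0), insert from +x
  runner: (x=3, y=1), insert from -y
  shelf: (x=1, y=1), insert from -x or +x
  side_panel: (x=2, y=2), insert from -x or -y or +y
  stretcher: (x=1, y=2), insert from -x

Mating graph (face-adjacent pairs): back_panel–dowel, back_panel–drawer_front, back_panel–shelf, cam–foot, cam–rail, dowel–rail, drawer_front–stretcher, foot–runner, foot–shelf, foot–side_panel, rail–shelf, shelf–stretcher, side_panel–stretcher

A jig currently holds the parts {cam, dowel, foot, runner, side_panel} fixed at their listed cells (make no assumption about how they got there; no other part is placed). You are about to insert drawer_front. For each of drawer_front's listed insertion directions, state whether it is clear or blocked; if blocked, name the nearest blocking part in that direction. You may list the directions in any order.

+x: blocked by side_panel; +y: clear; -x: clear

-x: ray from drawer_front(0, 2) has no placed part ⇒ clear
+x: nearest on ray is side_panel@(2, 2) ⇒ blocked
+y: ray from drawer_front(0, 2) has no placed part ⇒ clear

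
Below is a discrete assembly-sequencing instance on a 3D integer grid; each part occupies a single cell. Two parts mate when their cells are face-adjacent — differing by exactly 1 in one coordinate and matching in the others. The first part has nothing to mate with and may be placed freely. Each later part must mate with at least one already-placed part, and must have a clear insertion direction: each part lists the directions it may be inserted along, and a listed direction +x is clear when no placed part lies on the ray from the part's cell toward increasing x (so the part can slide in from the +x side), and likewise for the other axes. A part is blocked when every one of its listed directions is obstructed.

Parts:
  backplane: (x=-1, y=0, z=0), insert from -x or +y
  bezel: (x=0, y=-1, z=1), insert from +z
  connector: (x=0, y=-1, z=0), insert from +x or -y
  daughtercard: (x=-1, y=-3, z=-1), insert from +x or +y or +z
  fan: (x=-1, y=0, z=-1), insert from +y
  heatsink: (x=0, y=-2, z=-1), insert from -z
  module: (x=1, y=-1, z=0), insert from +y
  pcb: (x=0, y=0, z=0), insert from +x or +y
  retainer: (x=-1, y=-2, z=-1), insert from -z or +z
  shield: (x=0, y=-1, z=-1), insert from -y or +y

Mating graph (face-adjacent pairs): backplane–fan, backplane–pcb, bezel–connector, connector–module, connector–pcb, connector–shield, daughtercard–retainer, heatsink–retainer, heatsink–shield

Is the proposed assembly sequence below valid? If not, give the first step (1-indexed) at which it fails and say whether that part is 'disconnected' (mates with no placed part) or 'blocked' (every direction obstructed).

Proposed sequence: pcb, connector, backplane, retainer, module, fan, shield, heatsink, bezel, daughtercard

1. pcb@(0, 0, 0) [+x clear] — {pcb}
2. connector@(0, -1, 0) [+x clear] — {connector, pcb}
3. backplane@(-1, 0, 0) [-x clear] — {backplane, connector, pcb}
4. retainer@(-1, -2, -1) — no placed neighbour ⇒ disconnected

Invalid at step 4 (disconnected)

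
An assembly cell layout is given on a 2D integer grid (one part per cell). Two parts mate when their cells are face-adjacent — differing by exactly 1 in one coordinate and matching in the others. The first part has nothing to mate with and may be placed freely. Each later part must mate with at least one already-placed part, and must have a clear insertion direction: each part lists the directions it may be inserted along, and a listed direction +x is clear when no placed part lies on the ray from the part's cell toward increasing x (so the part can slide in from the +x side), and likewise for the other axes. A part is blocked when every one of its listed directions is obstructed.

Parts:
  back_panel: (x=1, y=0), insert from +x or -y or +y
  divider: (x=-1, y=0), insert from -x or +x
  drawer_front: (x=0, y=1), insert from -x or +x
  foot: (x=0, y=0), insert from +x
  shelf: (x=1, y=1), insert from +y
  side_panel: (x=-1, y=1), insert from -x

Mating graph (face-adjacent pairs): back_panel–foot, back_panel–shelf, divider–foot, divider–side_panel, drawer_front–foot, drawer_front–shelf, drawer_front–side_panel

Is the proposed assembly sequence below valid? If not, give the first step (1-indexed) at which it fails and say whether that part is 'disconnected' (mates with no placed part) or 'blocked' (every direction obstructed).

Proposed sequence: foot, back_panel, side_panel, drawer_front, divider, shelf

1. foot@(0, 0) [+x clear] — {foot}
2. back_panel@(1, 0) [+x clear] — {back_panel, foot}
3. side_panel@(-1, 1) — no placed neighbour ⇒ disconnected

Invalid at step 3 (disconnected)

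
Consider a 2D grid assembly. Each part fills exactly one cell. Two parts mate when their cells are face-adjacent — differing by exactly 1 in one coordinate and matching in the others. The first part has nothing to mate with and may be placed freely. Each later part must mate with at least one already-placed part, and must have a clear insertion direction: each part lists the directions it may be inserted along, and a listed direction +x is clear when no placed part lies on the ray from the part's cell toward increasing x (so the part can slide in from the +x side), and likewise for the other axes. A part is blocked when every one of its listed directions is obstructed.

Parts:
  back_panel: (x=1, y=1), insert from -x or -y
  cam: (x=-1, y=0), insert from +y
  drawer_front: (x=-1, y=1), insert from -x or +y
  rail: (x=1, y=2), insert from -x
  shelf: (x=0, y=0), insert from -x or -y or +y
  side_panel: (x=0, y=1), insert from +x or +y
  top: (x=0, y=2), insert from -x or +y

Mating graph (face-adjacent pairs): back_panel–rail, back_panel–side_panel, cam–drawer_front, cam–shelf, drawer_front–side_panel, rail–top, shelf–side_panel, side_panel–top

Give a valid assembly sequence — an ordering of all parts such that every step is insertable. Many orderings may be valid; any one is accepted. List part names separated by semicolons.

shelf; side_panel; back_panel; rail; cam; drawer_front; top

1. shelf@(0, 0) [-x clear] — {shelf}
2. side_panel@(0, 1) [+x clear] — {shelf, side_panel}
3. back_panel@(1, 1) [-y clear] — {back_panel, shelf, side_panel}
4. rail@(1, 2) [-x clear] — {back_panel, rail, shelf, side_panel}
5. cam@(-1, 0) [+y clear] — {back_panel, cam, rail, shelf, side_panel}
6. drawer_front@(-1, 1) [-x clear] — {back_panel, cam, drawer_front, rail, shelf, side_panel}
7. top@(0, 2) [-x clear] — {back_panel, cam, drawer_front, rail, shelf, side_panel, top}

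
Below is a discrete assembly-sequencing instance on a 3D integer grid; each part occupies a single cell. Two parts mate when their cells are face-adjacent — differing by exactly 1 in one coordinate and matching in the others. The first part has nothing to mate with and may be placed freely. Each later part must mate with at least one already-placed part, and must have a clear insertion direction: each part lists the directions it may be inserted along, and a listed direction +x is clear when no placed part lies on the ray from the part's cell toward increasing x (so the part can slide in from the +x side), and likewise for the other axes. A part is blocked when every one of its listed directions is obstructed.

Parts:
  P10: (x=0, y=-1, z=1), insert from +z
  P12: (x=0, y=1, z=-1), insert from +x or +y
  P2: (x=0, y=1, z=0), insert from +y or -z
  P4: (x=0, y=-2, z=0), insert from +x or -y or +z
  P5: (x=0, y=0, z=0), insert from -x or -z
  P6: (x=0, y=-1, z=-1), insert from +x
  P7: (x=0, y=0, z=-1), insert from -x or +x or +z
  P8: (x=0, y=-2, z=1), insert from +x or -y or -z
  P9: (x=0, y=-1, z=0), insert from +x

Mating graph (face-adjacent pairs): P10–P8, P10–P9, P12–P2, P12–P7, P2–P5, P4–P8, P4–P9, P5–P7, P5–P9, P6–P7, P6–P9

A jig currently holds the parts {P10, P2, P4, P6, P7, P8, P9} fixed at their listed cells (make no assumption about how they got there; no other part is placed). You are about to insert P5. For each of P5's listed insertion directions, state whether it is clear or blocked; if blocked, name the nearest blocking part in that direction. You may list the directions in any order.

-x: clear; -z: blocked by P7

-x: ray from P5(0, 0, 0) has no placed part ⇒ clear
-z: nearest on ray is P7@(0, 0, -1) ⇒ blocked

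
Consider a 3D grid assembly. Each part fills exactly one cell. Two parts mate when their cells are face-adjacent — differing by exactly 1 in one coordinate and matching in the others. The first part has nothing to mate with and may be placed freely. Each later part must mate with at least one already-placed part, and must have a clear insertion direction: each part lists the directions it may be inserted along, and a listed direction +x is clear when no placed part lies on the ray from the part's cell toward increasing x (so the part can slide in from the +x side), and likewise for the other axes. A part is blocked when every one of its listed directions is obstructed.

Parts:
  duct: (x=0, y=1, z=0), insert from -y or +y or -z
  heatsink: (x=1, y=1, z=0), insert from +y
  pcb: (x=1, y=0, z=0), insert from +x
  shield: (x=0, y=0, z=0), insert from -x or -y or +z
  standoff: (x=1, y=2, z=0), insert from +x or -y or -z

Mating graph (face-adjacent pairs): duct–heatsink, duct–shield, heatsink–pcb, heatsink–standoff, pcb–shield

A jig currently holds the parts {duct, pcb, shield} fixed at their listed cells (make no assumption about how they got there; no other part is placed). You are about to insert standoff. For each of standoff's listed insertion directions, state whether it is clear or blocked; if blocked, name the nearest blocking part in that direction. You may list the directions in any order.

+x: clear; -y: blocked by pcb; -z: clear

+x: ray from standoff(1, 2, 0) has no placed part ⇒ clear
-y: nearest on ray is pcb@(1, 0, 0) ⇒ blocked
-z: ray from standoff(1, 2, 0) has no placed part ⇒ clear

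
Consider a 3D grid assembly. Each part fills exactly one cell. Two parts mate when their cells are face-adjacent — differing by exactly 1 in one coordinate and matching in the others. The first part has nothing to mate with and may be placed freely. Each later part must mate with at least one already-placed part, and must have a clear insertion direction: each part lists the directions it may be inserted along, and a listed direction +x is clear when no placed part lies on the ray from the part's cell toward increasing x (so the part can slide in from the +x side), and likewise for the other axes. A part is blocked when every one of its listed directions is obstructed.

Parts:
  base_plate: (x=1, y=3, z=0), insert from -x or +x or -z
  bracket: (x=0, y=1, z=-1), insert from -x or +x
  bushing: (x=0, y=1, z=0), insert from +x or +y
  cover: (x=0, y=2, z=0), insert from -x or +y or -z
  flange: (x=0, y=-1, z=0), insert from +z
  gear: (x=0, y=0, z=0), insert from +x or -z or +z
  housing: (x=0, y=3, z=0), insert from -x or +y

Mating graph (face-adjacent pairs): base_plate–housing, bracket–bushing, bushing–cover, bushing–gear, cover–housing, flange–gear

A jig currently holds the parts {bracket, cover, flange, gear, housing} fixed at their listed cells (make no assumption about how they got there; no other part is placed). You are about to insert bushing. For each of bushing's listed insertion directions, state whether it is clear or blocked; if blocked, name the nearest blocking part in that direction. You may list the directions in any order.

+x: clear; +y: blocked by cover

+x: ray from bushing(0, 1, 0) has no placed part ⇒ clear
+y: nearest on ray is cover@(0, 2, 0) ⇒ blocked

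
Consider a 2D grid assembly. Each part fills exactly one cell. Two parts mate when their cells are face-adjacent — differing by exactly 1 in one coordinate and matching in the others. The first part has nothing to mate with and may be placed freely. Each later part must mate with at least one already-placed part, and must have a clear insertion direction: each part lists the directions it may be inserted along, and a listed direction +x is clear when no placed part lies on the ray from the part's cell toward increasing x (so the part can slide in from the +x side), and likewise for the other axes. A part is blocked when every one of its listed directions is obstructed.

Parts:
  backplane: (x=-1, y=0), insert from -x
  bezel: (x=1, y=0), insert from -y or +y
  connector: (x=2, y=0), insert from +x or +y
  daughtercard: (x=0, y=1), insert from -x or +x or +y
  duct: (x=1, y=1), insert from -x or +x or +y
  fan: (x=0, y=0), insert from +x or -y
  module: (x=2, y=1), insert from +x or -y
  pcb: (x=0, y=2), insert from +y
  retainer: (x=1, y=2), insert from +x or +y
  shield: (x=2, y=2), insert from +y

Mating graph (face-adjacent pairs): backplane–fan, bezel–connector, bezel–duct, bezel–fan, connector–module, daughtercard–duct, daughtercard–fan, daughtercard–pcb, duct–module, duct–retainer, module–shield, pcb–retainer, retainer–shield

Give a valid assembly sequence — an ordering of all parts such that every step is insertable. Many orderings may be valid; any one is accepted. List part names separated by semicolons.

1. retainer@(1, 2) [+x clear] — {retainer}
2. pcb@(0, 2) [+y clear] — {pcb, retainer}
3. shield@(2, 2) [+y clear] — {pcb, retainer, shield}
4. duct@(1, 1) [-x clear] — {duct, pcb, retainer, shield}
5. bezel@(1, 0) [-y clear] — {bezel, duct, pcb, retainer, shield}
6. fan@(0, 0) [-y clear] — {bezel, duct, fan, pcb, retainer, shield}
7. backplane@(-1, 0) [-x clear] — {backplane, bezel, duct, fan, pcb, retainer, shield}
8. module@(2, 1) [+x clear] — {backplane, bezel, duct, fan, module, pcb, retainer, shield}
9. daughtercard@(0, 1) [-x clear] — {backplane, bezel, daughtercard, duct, fan, module, pcb, retainer, shield}
10. connector@(2, 0) [+x clear] — {backplane, bezel, connector, daughtercard, duct, fan, module, pcb, retainer, shield}

retainer; pcb; shield; duct; bezel; fan; backplane; module; daughtercard; connector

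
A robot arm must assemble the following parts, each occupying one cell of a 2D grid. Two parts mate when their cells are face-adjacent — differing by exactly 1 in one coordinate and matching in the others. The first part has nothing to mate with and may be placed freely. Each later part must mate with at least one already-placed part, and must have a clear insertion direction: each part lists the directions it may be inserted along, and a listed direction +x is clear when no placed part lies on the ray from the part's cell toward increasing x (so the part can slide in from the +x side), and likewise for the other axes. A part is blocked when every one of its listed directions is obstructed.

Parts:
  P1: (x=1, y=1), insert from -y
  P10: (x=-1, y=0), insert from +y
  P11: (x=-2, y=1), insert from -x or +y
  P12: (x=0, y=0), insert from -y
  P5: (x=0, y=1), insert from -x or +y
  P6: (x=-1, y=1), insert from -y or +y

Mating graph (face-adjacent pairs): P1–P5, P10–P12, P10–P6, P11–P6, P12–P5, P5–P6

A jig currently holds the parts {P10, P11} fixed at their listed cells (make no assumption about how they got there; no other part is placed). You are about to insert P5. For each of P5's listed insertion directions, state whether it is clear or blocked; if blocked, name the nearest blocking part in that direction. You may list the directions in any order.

-x: nearest on ray is P11@(-2, 1) ⇒ blocked
+y: ray from P5(0, 1) has no placed part ⇒ clear

+y: clear; -x: blocked by P11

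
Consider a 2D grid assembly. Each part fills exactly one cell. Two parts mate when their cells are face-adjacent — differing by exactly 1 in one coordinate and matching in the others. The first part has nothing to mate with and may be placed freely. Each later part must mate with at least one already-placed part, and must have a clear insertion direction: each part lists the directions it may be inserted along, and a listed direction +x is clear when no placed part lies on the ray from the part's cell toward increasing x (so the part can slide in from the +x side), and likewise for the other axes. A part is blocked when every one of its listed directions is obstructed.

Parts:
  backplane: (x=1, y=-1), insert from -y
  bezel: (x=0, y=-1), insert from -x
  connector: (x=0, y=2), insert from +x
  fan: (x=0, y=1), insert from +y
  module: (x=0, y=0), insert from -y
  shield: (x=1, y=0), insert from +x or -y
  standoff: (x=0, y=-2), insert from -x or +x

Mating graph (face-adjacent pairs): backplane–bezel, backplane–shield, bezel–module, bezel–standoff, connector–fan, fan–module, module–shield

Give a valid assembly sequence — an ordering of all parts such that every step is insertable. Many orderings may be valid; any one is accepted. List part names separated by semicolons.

1. shield@(1, 0) [+x clear] — {shield}
2. module@(0, 0) [-y clear] — {module, shield}
3. backplane@(1, -1) [-y clear] — {backplane, module, shield}
4. bezel@(0, -1) [-x clear] — {backplane, bezel, module, shield}
5. standoff@(0, -2) [-x clear] — {backplane, bezel, module, shield, standoff}
6. fan@(0, 1) [+y clear] — {backplane, bezel, fan, module, shield, standoff}
7. connector@(0, 2) [+x clear] — {backplane, bezel, connector, fan, module, shield, standoff}

shield; module; backplane; bezel; standoff; fan; connector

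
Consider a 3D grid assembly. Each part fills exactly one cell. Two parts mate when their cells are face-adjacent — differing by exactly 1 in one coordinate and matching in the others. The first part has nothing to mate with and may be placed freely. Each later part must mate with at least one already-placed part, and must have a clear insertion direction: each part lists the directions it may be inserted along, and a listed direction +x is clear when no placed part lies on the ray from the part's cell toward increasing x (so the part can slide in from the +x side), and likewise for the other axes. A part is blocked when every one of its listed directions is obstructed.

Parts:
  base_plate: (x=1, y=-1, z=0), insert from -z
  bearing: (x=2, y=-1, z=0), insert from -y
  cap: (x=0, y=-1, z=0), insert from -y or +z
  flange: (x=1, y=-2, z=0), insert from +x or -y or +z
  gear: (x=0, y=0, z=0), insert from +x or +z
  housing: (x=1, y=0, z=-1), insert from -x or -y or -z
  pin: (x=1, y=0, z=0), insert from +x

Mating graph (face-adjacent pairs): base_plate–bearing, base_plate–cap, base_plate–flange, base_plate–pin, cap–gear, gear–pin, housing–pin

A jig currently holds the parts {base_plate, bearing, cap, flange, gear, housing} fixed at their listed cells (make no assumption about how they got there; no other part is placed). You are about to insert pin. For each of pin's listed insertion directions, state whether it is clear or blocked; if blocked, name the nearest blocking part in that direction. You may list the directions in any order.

+x: clear

+x: ray from pin(1, 0, 0) has no placed part ⇒ clear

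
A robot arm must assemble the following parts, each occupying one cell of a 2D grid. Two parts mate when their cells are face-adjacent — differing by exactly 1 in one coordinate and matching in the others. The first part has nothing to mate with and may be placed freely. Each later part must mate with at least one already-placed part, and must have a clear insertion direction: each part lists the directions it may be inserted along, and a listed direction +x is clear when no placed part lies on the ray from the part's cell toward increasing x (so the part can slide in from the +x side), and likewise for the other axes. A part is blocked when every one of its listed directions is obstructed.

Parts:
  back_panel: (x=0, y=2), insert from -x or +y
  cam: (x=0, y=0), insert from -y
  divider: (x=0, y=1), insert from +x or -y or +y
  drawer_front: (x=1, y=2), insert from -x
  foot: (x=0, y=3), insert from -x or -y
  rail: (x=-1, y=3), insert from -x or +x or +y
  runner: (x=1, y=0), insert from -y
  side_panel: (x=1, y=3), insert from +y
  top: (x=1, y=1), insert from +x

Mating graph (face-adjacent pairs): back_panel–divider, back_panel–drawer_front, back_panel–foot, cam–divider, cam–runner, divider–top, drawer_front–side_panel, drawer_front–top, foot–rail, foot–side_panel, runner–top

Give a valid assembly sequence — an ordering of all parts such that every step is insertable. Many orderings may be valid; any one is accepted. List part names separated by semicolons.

1. side_panel@(1, 3) [+y clear] — {side_panel}
2. foot@(0, 3) [-x clear] — {foot, side_panel}
3. drawer_front@(1, 2) [-x clear] — {drawer_front, foot, side_panel}
4. rail@(-1, 3) [-x clear] — {drawer_front, foot, rail, side_panel}
5. top@(1, 1) [+x clear] — {drawer_front, foot, rail, side_panel, top}
6. runner@(1, 0) [-y clear] — {drawer_front, foot, rail, runner, side_panel, top}
7. divider@(0, 1) [-y clear] — {divider, drawer_front, foot, rail, runner, side_panel, top}
8. back_panel@(0, 2) [-x clear] — {back_panel, divider, drawer_front, foot, rail, runner, side_panel, top}
9. cam@(0, 0) [-y clear] — {back_panel, cam, divider, drawer_front, foot, rail, runner, side_panel, top}

side_panel; foot; drawer_front; rail; top; runner; divider; back_panel; cam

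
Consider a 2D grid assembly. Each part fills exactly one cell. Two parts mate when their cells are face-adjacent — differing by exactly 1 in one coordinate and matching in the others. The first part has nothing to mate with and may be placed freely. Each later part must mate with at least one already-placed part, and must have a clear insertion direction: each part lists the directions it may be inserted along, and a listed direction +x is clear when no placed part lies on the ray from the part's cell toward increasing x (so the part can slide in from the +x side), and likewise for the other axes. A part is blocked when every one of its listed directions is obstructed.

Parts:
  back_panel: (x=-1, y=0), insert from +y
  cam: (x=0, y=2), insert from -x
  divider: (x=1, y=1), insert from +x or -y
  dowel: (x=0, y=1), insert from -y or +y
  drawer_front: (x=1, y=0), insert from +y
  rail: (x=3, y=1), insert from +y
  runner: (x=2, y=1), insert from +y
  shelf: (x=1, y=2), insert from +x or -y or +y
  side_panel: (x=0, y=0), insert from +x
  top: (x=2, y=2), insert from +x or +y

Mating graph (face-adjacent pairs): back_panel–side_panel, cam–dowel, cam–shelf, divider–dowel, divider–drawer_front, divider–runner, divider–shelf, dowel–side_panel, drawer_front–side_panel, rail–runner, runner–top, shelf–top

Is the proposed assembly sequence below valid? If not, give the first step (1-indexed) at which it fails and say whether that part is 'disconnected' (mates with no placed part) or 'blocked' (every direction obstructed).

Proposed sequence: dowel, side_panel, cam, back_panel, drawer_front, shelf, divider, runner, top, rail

1. dowel@(0, 1) [-y clear] — {dowel}
2. side_panel@(0, 0) [+x clear] — {dowel, side_panel}
3. cam@(0, 2) [-x clear] — {cam, dowel, side_panel}
4. back_panel@(-1, 0) [+y clear] — {back_panel, cam, dowel, side_panel}
5. drawer_front@(1, 0) [+y clear] — {back_panel, cam, dowel, drawer_front, side_panel}
6. shelf@(1, 2) [+x clear] — {back_panel, cam, dowel, drawer_front, shelf, side_panel}
7. divider@(1, 1) [+x clear] — {back_panel, cam, divider, dowel, drawer_front, shelf, side_panel}
8. runner@(2, 1) [+y clear] — {back_panel, cam, divider, dowel, drawer_front, runner, shelf, side_panel}
9. top@(2, 2) [+x clear] — {back_panel, cam, divider, dowel, drawer_front, runner, shelf, side_panel, top}
10. rail@(3, 1) [+y clear] — {back_panel, cam, divider, dowel, drawer_front, rail, runner, shelf, side_panel, top}

Valid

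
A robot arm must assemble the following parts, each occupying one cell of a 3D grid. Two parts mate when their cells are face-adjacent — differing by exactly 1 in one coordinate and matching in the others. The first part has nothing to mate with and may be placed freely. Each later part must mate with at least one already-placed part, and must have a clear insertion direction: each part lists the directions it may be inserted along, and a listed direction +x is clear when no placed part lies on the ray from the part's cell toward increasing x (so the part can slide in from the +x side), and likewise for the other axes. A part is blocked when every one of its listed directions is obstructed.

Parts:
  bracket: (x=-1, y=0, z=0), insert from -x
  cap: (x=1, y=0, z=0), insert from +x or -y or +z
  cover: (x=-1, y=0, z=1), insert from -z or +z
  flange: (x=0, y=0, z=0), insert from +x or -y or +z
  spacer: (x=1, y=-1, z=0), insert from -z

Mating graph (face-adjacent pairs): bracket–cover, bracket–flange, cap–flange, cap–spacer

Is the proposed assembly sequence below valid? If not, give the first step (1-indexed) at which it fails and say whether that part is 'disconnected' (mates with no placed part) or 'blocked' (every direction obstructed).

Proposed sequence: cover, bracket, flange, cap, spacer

1. cover@(-1, 0, 1) [-z clear] — {cover}
2. bracket@(-1, 0, 0) [-x clear] — {bracket, cover}
3. flange@(0, 0, 0) [+x clear] — {bracket, cover, flange}
4. cap@(1, 0, 0) [+x clear] — {bracket, cap, cover, flange}
5. spacer@(1, -1, 0) [-z clear] — {bracket, cap, cover, flange, spacer}

Valid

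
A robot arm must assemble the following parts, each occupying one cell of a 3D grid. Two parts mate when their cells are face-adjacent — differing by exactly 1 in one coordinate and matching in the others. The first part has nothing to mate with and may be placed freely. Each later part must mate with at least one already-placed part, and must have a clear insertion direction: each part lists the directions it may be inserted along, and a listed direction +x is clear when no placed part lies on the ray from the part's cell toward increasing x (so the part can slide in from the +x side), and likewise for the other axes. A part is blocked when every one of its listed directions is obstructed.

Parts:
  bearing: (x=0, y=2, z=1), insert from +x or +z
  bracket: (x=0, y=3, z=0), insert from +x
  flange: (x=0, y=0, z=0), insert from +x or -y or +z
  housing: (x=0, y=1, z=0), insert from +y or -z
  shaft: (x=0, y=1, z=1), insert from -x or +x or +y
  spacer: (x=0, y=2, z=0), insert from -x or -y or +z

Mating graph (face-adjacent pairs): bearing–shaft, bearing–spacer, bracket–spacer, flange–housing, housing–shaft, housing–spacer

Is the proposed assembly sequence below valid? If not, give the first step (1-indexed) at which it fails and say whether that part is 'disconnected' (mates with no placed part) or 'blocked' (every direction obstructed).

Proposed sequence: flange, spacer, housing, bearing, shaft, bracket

Invalid at step 2 (disconnected)

1. flange@(0, 0, 0) [+x clear] — {flange}
2. spacer@(0, 2, 0) — no placed neighbour ⇒ disconnected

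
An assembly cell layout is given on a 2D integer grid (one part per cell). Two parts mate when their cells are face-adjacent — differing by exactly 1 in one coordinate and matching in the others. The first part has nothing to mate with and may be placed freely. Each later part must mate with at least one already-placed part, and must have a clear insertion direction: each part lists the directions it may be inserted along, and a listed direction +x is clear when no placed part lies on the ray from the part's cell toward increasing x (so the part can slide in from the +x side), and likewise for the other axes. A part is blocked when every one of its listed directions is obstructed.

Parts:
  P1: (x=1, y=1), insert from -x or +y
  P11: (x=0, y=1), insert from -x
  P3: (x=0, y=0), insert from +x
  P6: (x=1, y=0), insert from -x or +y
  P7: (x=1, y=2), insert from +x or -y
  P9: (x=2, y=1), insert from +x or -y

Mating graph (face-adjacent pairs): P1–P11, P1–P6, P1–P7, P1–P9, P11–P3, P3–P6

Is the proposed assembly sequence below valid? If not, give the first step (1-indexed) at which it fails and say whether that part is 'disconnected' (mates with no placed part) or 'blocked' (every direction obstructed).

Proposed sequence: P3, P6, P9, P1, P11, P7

Invalid at step 3 (disconnected)

1. P3@(0, 0) [+x clear] — {P3}
2. P6@(1, 0) [+y clear] — {P3, P6}
3. P9@(2, 1) — no placed neighbour ⇒ disconnected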